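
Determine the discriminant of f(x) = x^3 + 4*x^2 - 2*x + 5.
Δ = -2579

For x^3 + a x^2 + b x + c the discriminant is Δ = 18 a b c - 4 a^3 c + a^2 b^2 - 4 b^3 - 27 c^2.
Plug a = 4, b = -2, c = 5:
  18*(4)*(-2)*(5) - 4*(4)^3*(5) + (4)^2*(-2)^2 - 4*(-2)^3 - 27*(5)^2
  = -720 + (-1280) + 64 + (32) + (-675)
  = -2579.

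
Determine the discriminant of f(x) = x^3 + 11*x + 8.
Δ = -7052

For a depressed cubic x^3 + p x + q the discriminant is Δ = -4 p^3 - 27 q^2 = -4*(11)^3 - 27*(8)^2 = -5324 - 1728 = -7052.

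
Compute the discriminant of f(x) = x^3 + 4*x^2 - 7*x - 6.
Δ = 5744

For x^3 + a x^2 + b x + c the discriminant is Δ = 18 a b c - 4 a^3 c + a^2 b^2 - 4 b^3 - 27 c^2.
Plug a = 4, b = -7, c = -6:
  18*(4)*(-7)*(-6) - 4*(4)^3*(-6) + (4)^2*(-7)^2 - 4*(-7)^3 - 27*(-6)^2
  = 3024 + (1536) + 784 + (1372) + (-972)
  = 5744.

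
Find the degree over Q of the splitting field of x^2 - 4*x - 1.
[K:Q] = 2

The discriminant of x^2 + (-4)*x + (-1) is b^2 - 4c = 16 - (-4) = 20. Since 20 is not a perfect square in Q, the polynomial is irreducible over Q. Its two roots generate a degree-2 extension, so [K:Q] = 2.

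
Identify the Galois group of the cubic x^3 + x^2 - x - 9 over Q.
Gal(K/Q) = S_3 (symmetric group of order 6)

Compute the discriminant of x^3 + (1)*x^2 + (-1)*x + (-9): Δ = -1984. Since Δ is not a rational square, the Galois group is not contained in A_3; it must be the full S_3 (irreducibility of the cubic rules out anything smaller).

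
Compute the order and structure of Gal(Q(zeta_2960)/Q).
|Gal(Q(zeta_2960)/Q)| = phi(2960) = 1152; group ≅ (Z/2960Z)^* ≅ Z/2Z × Z/4Z × Z/4Z × Z/36Z

The n-th cyclotomic polynomial Φ_2960(x) is the minimal polynomial of zeta_2960 over Q and has degree phi(2960) = 1152. So Q(zeta_2960) is a degree-1152 Galois extension with Galois group (Z/2960Z)^*. By CRT, (Z/2960Z)^* ≅ (Z/16Z)^* × (Z/5Z)^* × (Z/37Z)^*. Each prime-power unit group is (Z/16Z)^* ≅ Z/2Z × Z/4Z; (Z/5Z)^* ≅ Z/4Z; (Z/37Z)^* ≅ Z/36Z. Hence Gal(Q(zeta_2960)/Q) ≅ Z/2Z × Z/4Z × Z/4Z × Z/36Z.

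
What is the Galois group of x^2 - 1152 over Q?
Gal(K/Q) = Z/2Z (cyclic of order 2)

x^2 - 1152 is irreducible over Q since 1152 is not a rational square. The splitting field Q(sqrt(1152)) has degree 2 over Q, and its unique nontrivial automorphism is sqrt(1152) ↦ -sqrt(1152). Hence Gal(Q(sqrt(1152))/Q) = Z/2Z.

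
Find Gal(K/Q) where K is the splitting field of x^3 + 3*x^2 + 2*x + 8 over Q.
Gal(K/Q) = S_3 (symmetric group of order 6)

Compute the discriminant of x^3 + (3)*x^2 + (2)*x + (8): Δ = -1724. Since Δ is not a rational square, the Galois group is not contained in A_3; it must be the full S_3 (irreducibility of the cubic rules out anything smaller).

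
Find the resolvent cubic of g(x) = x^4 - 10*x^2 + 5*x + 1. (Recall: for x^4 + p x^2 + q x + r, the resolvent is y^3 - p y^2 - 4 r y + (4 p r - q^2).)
h(y) = y^3 + 10*y^2 - 4*y - 65

Identify coefficients: p = -10, q = 5, r = 1.
Plug into h(y) = y^3 - p y^2 - 4 r y + (4 p r - q^2):
  h(y) = y^3 - (-10) y^2 - 4*(1) y + (4*(-10)*(1) - (5)^2)
       = y^3 + (10) y^2 + (-4) y + (-65).
Simplifying: h(y) = y^3 + 10*y^2 - 4*y - 65.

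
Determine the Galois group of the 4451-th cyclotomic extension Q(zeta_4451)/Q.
|Gal(Q(zeta_4451)/Q)| = phi(4451) = 4450; group ≅ (Z/4451Z)^* ≅ Z/4450Z

The n-th cyclotomic polynomial Φ_4451(x) is the minimal polynomial of zeta_4451 over Q and has degree phi(4451) = 4450. So Q(zeta_4451) is a degree-4450 Galois extension with Galois group (Z/4451Z)^*. (Z/4451Z)^* is cyclic since 4451 is an odd prime power (or 4). Hence Gal(Q(zeta_4451)/Q) ≅ Z/4450Z.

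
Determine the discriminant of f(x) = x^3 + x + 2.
Δ = -112

For a depressed cubic x^3 + p x + q the discriminant is Δ = -4 p^3 - 27 q^2 = -4*(1)^3 - 27*(2)^2 = -4 - 108 = -112.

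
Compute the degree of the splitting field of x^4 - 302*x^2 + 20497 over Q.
[K:Q] = 4

f factors as (x^2 - 199)(x^2 - 103); the splitting field is K = Q(sqrt(199), sqrt(103)). Since 199, 103, and 20497 are all non-squares in Q, the three subfields Q(sqrt(199)), Q(sqrt(103)), Q(sqrt(20497)) are distinct degree-2 extensions, so [K:Q] = 4 (Klein four Galois group).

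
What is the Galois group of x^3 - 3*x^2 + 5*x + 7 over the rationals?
Gal(K/Q) = S_3 (symmetric group of order 6)

Compute the discriminant of x^3 + (-3)*x^2 + (5)*x + (7): Δ = -2732. Since Δ is not a rational square, the Galois group is not contained in A_3; it must be the full S_3 (irreducibility of the cubic rules out anything smaller).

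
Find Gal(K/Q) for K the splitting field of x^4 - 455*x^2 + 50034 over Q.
Gal(K/Q) = V_4 (Klein four-group, Z/2Z × Z/2Z)

f factors as (x^2 - 269)(x^2 - 186), so the splitting field is K = Q(sqrt(269), sqrt(186)). The elements 269, 186, 50034 are all non-squares in Q, so sqrt(269) and sqrt(186) generate independent quadratic extensions. Thus [K:Q] = 4 and Gal(K/Q) is generated by the two order-2 automorphisms sqrt(269) ↦ -sqrt(269) and sqrt(186) ↦ -sqrt(186), giving V_4.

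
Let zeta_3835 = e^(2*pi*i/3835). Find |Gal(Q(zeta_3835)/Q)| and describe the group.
|Gal(Q(zeta_3835)/Q)| = phi(3835) = 2784; group ≅ (Z/3835Z)^* ≅ Z/4Z × Z/12Z × Z/58Z

The n-th cyclotomic polynomial Φ_3835(x) is the minimal polynomial of zeta_3835 over Q and has degree phi(3835) = 2784. So Q(zeta_3835) is a degree-2784 Galois extension with Galois group (Z/3835Z)^*. By CRT, (Z/3835Z)^* ≅ (Z/5Z)^* × (Z/13Z)^* × (Z/59Z)^*. Each prime-power unit group is (Z/5Z)^* ≅ Z/4Z; (Z/13Z)^* ≅ Z/12Z; (Z/59Z)^* ≅ Z/58Z. Hence Gal(Q(zeta_3835)/Q) ≅ Z/4Z × Z/12Z × Z/58Z.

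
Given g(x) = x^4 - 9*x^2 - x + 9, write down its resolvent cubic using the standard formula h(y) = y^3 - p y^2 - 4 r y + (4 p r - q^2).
h(y) = y^3 + 9*y^2 - 36*y - 325

Identify coefficients: p = -9, q = -1, r = 9.
Plug into h(y) = y^3 - p y^2 - 4 r y + (4 p r - q^2):
  h(y) = y^3 - (-9) y^2 - 4*(9) y + (4*(-9)*(9) - (-1)^2)
       = y^3 + (9) y^2 + (-36) y + (-325).
Simplifying: h(y) = y^3 + 9*y^2 - 36*y - 325.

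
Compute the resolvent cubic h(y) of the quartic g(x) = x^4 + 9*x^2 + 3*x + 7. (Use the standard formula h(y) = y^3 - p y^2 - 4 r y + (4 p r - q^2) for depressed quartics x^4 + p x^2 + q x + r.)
h(y) = y^3 - 9*y^2 - 28*y + 243

Identify coefficients: p = 9, q = 3, r = 7.
Plug into h(y) = y^3 - p y^2 - 4 r y + (4 p r - q^2):
  h(y) = y^3 - (9) y^2 - 4*(7) y + (4*(9)*(7) - (3)^2)
       = y^3 + (-9) y^2 + (-28) y + (243).
Simplifying: h(y) = y^3 - 9*y^2 - 28*y + 243.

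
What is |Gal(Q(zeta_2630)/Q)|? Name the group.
|Gal(Q(zeta_2630)/Q)| = phi(2630) = 1048; group ≅ (Z/2630Z)^* ≅ Z/4Z × Z/262Z

The n-th cyclotomic polynomial Φ_2630(x) is the minimal polynomial of zeta_2630 over Q and has degree phi(2630) = 1048. So Q(zeta_2630) is a degree-1048 Galois extension with Galois group (Z/2630Z)^*. By CRT, (Z/2630Z)^* ≅ (Z/2Z)^* × (Z/5Z)^* × (Z/263Z)^*. Each prime-power unit group is (Z/2Z)^* ≅ trivial group (order 1); (Z/5Z)^* ≅ Z/4Z; (Z/263Z)^* ≅ Z/262Z. Hence Gal(Q(zeta_2630)/Q) ≅ Z/4Z × Z/262Z.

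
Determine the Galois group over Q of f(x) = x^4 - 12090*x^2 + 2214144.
Gal(K/Q) = Z/2Z (cyclic of order 2)

f factors as (x^2 - 11904)(x^2 - 186), so the splitting field is K = Q(sqrt(11904), sqrt(186)). The squarefree part of 11904 is 186 and the squarefree part of 186 is also 186, so sqrt(11904) and sqrt(186) are both rational multiples of sqrt(186). Hence Q(sqrt(11904)) = Q(sqrt(186)) = Q(sqrt(186)), and the splitting field collapses to a single degree-2 extension with Galois group Z/2Z.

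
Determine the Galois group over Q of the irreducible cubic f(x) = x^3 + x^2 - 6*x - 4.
Gal(K/Q) = S_3 (symmetric group of order 6)

Compute the discriminant of x^3 + (1)*x^2 + (-6)*x + (-4): Δ = 916. Since Δ is not a rational square, the Galois group is not contained in A_3; it must be the full S_3 (irreducibility of the cubic rules out anything smaller).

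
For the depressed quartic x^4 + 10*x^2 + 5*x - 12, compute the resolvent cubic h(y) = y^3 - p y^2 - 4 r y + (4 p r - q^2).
h(y) = y^3 - 10*y^2 + 48*y - 505

Identify coefficients: p = 10, q = 5, r = -12.
Plug into h(y) = y^3 - p y^2 - 4 r y + (4 p r - q^2):
  h(y) = y^3 - (10) y^2 - 4*(-12) y + (4*(10)*(-12) - (5)^2)
       = y^3 + (-10) y^2 + (48) y + (-505).
Simplifying: h(y) = y^3 - 10*y^2 + 48*y - 505.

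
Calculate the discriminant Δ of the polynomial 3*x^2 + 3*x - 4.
Δ = 57

For a quadratic a x^2 + b x + c the discriminant is Δ = b^2 - 4ac = (3)^2 - 4*(3)*(-4) = 9 - (-48) = 57.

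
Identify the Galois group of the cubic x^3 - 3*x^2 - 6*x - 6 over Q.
Gal(K/Q) = S_3 (symmetric group of order 6)

Compute the discriminant of x^3 + (-3)*x^2 + (-6)*x + (-6): Δ = -2376. Since Δ is not a rational square, the Galois group is not contained in A_3; it must be the full S_3 (irreducibility of the cubic rules out anything smaller).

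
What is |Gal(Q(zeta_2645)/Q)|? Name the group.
|Gal(Q(zeta_2645)/Q)| = phi(2645) = 2024; group ≅ (Z/2645Z)^* ≅ Z/4Z × Z/506Z

The n-th cyclotomic polynomial Φ_2645(x) is the minimal polynomial of zeta_2645 over Q and has degree phi(2645) = 2024. So Q(zeta_2645) is a degree-2024 Galois extension with Galois group (Z/2645Z)^*. By CRT, (Z/2645Z)^* ≅ (Z/5Z)^* × (Z/529Z)^*. Each prime-power unit group is (Z/5Z)^* ≅ Z/4Z; (Z/529Z)^* ≅ Z/506Z. Hence Gal(Q(zeta_2645)/Q) ≅ Z/4Z × Z/506Z.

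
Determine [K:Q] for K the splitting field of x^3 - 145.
[K:Q] = 6

x^3 - 145 has one real root r = 145^(1/3) and two complex roots r*zeta_3, r*zeta_3^2 where zeta_3 = e^(2*pi*i/3). The splitting field is Q(r, zeta_3). [Q(r):Q] = 3 and [Q(zeta_3):Q] = 2 with gcd = 1, so [Q(r, zeta_3):Q] = 3 * 2 = 6.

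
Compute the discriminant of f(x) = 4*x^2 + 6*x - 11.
Δ = 212

For a quadratic a x^2 + b x + c the discriminant is Δ = b^2 - 4ac = (6)^2 - 4*(4)*(-11) = 36 - (-176) = 212.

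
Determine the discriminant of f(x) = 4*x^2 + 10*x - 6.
Δ = 196

For a quadratic a x^2 + b x + c the discriminant is Δ = b^2 - 4ac = (10)^2 - 4*(4)*(-6) = 100 - (-96) = 196.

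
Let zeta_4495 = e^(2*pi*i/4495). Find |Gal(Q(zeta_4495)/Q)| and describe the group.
|Gal(Q(zeta_4495)/Q)| = phi(4495) = 3360; group ≅ (Z/4495Z)^* ≅ Z/4Z × Z/28Z × Z/30Z

The n-th cyclotomic polynomial Φ_4495(x) is the minimal polynomial of zeta_4495 over Q and has degree phi(4495) = 3360. So Q(zeta_4495) is a degree-3360 Galois extension with Galois group (Z/4495Z)^*. By CRT, (Z/4495Z)^* ≅ (Z/5Z)^* × (Z/29Z)^* × (Z/31Z)^*. Each prime-power unit group is (Z/5Z)^* ≅ Z/4Z; (Z/29Z)^* ≅ Z/28Z; (Z/31Z)^* ≅ Z/30Z. Hence Gal(Q(zeta_4495)/Q) ≅ Z/4Z × Z/28Z × Z/30Z.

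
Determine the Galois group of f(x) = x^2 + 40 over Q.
Gal(K/Q) = Z/2Z (cyclic of order 2)

x^2 + 40 is irreducible over Q since -40 is not a rational square. The splitting field Q(sqrt(-40)) has degree 2 over Q, and its unique nontrivial automorphism is sqrt(-40) ↦ -sqrt(-40). Hence Gal(Q(sqrt(-40))/Q) = Z/2Z.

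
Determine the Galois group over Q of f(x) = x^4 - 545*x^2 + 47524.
Gal(K/Q) = Z/2Z (cyclic of order 2)

f factors as (x^2 - 109)(x^2 - 436), so the splitting field is K = Q(sqrt(109), sqrt(436)). The squarefree part of 109 is 109 and the squarefree part of 436 is also 109, so sqrt(109) and sqrt(436) are both rational multiples of sqrt(109). Hence Q(sqrt(109)) = Q(sqrt(436)) = Q(sqrt(109)), and the splitting field collapses to a single degree-2 extension with Galois group Z/2Z.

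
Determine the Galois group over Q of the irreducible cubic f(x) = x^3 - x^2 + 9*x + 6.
Gal(K/Q) = S_3 (symmetric group of order 6)

Compute the discriminant of x^3 + (-1)*x^2 + (9)*x + (6): Δ = -4755. Since Δ is not a rational square, the Galois group is not contained in A_3; it must be the full S_3 (irreducibility of the cubic rules out anything smaller).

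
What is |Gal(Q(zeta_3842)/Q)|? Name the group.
|Gal(Q(zeta_3842)/Q)| = phi(3842) = 1792; group ≅ (Z/3842Z)^* ≅ Z/16Z × Z/112Z

The n-th cyclotomic polynomial Φ_3842(x) is the minimal polynomial of zeta_3842 over Q and has degree phi(3842) = 1792. So Q(zeta_3842) is a degree-1792 Galois extension with Galois group (Z/3842Z)^*. By CRT, (Z/3842Z)^* ≅ (Z/2Z)^* × (Z/17Z)^* × (Z/113Z)^*. Each prime-power unit group is (Z/2Z)^* ≅ trivial group (order 1); (Z/17Z)^* ≅ Z/16Z; (Z/113Z)^* ≅ Z/112Z. Hence Gal(Q(zeta_3842)/Q) ≅ Z/16Z × Z/112Z.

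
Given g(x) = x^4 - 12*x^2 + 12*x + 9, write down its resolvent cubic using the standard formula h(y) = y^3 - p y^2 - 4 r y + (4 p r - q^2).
h(y) = y^3 + 12*y^2 - 36*y - 576

Identify coefficients: p = -12, q = 12, r = 9.
Plug into h(y) = y^3 - p y^2 - 4 r y + (4 p r - q^2):
  h(y) = y^3 - (-12) y^2 - 4*(9) y + (4*(-12)*(9) - (12)^2)
       = y^3 + (12) y^2 + (-36) y + (-576).
Simplifying: h(y) = y^3 + 12*y^2 - 36*y - 576.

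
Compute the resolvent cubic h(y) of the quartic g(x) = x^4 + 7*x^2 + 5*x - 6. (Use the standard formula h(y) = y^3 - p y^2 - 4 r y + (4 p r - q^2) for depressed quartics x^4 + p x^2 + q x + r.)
h(y) = y^3 - 7*y^2 + 24*y - 193

Identify coefficients: p = 7, q = 5, r = -6.
Plug into h(y) = y^3 - p y^2 - 4 r y + (4 p r - q^2):
  h(y) = y^3 - (7) y^2 - 4*(-6) y + (4*(7)*(-6) - (5)^2)
       = y^3 + (-7) y^2 + (24) y + (-193).
Simplifying: h(y) = y^3 - 7*y^2 + 24*y - 193.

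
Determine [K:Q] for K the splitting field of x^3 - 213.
[K:Q] = 6

x^3 - 213 has one real root r = 213^(1/3) and two complex roots r*zeta_3, r*zeta_3^2 where zeta_3 = e^(2*pi*i/3). The splitting field is Q(r, zeta_3). [Q(r):Q] = 3 and [Q(zeta_3):Q] = 2 with gcd = 1, so [Q(r, zeta_3):Q] = 3 * 2 = 6.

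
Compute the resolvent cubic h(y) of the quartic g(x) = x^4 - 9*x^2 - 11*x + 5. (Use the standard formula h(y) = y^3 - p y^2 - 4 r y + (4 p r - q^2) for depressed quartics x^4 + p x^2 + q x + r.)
h(y) = y^3 + 9*y^2 - 20*y - 301

Identify coefficients: p = -9, q = -11, r = 5.
Plug into h(y) = y^3 - p y^2 - 4 r y + (4 p r - q^2):
  h(y) = y^3 - (-9) y^2 - 4*(5) y + (4*(-9)*(5) - (-11)^2)
       = y^3 + (9) y^2 + (-20) y + (-301).
Simplifying: h(y) = y^3 + 9*y^2 - 20*y - 301.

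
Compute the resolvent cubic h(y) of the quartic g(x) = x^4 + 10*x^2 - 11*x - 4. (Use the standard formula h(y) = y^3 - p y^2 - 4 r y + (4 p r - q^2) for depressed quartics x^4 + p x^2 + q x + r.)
h(y) = y^3 - 10*y^2 + 16*y - 281

Identify coefficients: p = 10, q = -11, r = -4.
Plug into h(y) = y^3 - p y^2 - 4 r y + (4 p r - q^2):
  h(y) = y^3 - (10) y^2 - 4*(-4) y + (4*(10)*(-4) - (-11)^2)
       = y^3 + (-10) y^2 + (16) y + (-281).
Simplifying: h(y) = y^3 - 10*y^2 + 16*y - 281.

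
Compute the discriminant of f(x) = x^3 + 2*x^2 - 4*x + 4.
Δ = -816

For x^3 + a x^2 + b x + c the discriminant is Δ = 18 a b c - 4 a^3 c + a^2 b^2 - 4 b^3 - 27 c^2.
Plug a = 2, b = -4, c = 4:
  18*(2)*(-4)*(4) - 4*(2)^3*(4) + (2)^2*(-4)^2 - 4*(-4)^3 - 27*(4)^2
  = -576 + (-128) + 64 + (256) + (-432)
  = -816.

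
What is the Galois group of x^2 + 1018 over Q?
Gal(K/Q) = Z/2Z (cyclic of order 2)

x^2 + 1018 is irreducible over Q since -1018 is not a rational square. The splitting field Q(sqrt(-1018)) has degree 2 over Q, and its unique nontrivial automorphism is sqrt(-1018) ↦ -sqrt(-1018). Hence Gal(Q(sqrt(-1018))/Q) = Z/2Z.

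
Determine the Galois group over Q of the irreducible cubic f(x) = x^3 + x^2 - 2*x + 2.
Gal(K/Q) = S_3 (symmetric group of order 6)

Compute the discriminant of x^3 + (1)*x^2 + (-2)*x + (2): Δ = -152. Since Δ is not a rational square, the Galois group is not contained in A_3; it must be the full S_3 (irreducibility of the cubic rules out anything smaller).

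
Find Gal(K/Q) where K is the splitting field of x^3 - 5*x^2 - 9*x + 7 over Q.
Gal(K/Q) = S_3 (symmetric group of order 6)

Compute the discriminant of x^3 + (-5)*x^2 + (-9)*x + (7): Δ = 12788. Since Δ is not a rational square, the Galois group is not contained in A_3; it must be the full S_3 (irreducibility of the cubic rules out anything smaller).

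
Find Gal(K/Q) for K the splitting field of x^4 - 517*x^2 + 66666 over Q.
Gal(K/Q) = V_4 (Klein four-group, Z/2Z × Z/2Z)

f factors as (x^2 - 246)(x^2 - 271), so the splitting field is K = Q(sqrt(246), sqrt(271)). The elements 246, 271, 66666 are all non-squares in Q, so sqrt(246) and sqrt(271) generate independent quadratic extensions. Thus [K:Q] = 4 and Gal(K/Q) is generated by the two order-2 automorphisms sqrt(246) ↦ -sqrt(246) and sqrt(271) ↦ -sqrt(271), giving V_4.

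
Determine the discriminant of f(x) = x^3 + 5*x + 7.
Δ = -1823

For a depressed cubic x^3 + p x + q the discriminant is Δ = -4 p^3 - 27 q^2 = -4*(5)^3 - 27*(7)^2 = -500 - 1323 = -1823.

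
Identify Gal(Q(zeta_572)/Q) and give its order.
|Gal(Q(zeta_572)/Q)| = phi(572) = 240; group ≅ (Z/572Z)^* ≅ Z/2Z × Z/10Z × Z/12Z

The n-th cyclotomic polynomial Φ_572(x) is the minimal polynomial of zeta_572 over Q and has degree phi(572) = 240. So Q(zeta_572) is a degree-240 Galois extension with Galois group (Z/572Z)^*. By CRT, (Z/572Z)^* ≅ (Z/4Z)^* × (Z/11Z)^* × (Z/13Z)^*. Each prime-power unit group is (Z/4Z)^* ≅ Z/2Z; (Z/11Z)^* ≅ Z/10Z; (Z/13Z)^* ≅ Z/12Z. Hence Gal(Q(zeta_572)/Q) ≅ Z/2Z × Z/10Z × Z/12Z.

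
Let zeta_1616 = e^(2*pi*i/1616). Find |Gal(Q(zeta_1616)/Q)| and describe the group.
|Gal(Q(zeta_1616)/Q)| = phi(1616) = 800; group ≅ (Z/1616Z)^* ≅ Z/2Z × Z/4Z × Z/100Z

The n-th cyclotomic polynomial Φ_1616(x) is the minimal polynomial of zeta_1616 over Q and has degree phi(1616) = 800. So Q(zeta_1616) is a degree-800 Galois extension with Galois group (Z/1616Z)^*. By CRT, (Z/1616Z)^* ≅ (Z/16Z)^* × (Z/101Z)^*. Each prime-power unit group is (Z/16Z)^* ≅ Z/2Z × Z/4Z; (Z/101Z)^* ≅ Z/100Z. Hence Gal(Q(zeta_1616)/Q) ≅ Z/2Z × Z/4Z × Z/100Z.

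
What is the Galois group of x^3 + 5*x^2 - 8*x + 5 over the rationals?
Gal(K/Q) = S_3 (symmetric group of order 6)

Compute the discriminant of x^3 + (5)*x^2 + (-8)*x + (5): Δ = -3127. Since Δ is not a rational square, the Galois group is not contained in A_3; it must be the full S_3 (irreducibility of the cubic rules out anything smaller).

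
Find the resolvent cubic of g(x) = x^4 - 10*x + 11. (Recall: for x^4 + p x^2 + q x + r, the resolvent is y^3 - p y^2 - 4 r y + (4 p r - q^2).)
h(y) = y^3 - 44*y - 100

Identify coefficients: p = 0, q = -10, r = 11.
Plug into h(y) = y^3 - p y^2 - 4 r y + (4 p r - q^2):
  h(y) = y^3 - (0) y^2 - 4*(11) y + (4*(0)*(11) - (-10)^2)
       = y^3 + (0) y^2 + (-44) y + (-100).
Simplifying: h(y) = y^3 - 44*y - 100.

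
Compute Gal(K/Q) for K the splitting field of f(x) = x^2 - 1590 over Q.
Gal(K/Q) = Z/2Z (cyclic of order 2)

x^2 - 1590 is irreducible over Q since 1590 is not a rational square. The splitting field Q(sqrt(1590)) has degree 2 over Q, and its unique nontrivial automorphism is sqrt(1590) ↦ -sqrt(1590). Hence Gal(Q(sqrt(1590))/Q) = Z/2Z.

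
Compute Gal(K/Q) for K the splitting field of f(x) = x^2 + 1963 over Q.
Gal(K/Q) = Z/2Z (cyclic of order 2)

x^2 + 1963 is irreducible over Q since -1963 is not a rational square. The splitting field Q(sqrt(-1963)) has degree 2 over Q, and its unique nontrivial automorphism is sqrt(-1963) ↦ -sqrt(-1963). Hence Gal(Q(sqrt(-1963))/Q) = Z/2Z.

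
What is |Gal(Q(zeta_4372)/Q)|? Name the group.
|Gal(Q(zeta_4372)/Q)| = phi(4372) = 2184; group ≅ (Z/4372Z)^* ≅ Z/2Z × Z/1092Z

The n-th cyclotomic polynomial Φ_4372(x) is the minimal polynomial of zeta_4372 over Q and has degree phi(4372) = 2184. So Q(zeta_4372) is a degree-2184 Galois extension with Galois group (Z/4372Z)^*. By CRT, (Z/4372Z)^* ≅ (Z/4Z)^* × (Z/1093Z)^*. Each prime-power unit group is (Z/4Z)^* ≅ Z/2Z; (Z/1093Z)^* ≅ Z/1092Z. Hence Gal(Q(zeta_4372)/Q) ≅ Z/2Z × Z/1092Z.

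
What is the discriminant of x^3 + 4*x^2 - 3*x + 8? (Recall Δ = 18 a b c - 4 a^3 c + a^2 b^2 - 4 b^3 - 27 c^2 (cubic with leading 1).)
Δ = -5252

For x^3 + a x^2 + b x + c the discriminant is Δ = 18 a b c - 4 a^3 c + a^2 b^2 - 4 b^3 - 27 c^2.
Plug a = 4, b = -3, c = 8:
  18*(4)*(-3)*(8) - 4*(4)^3*(8) + (4)^2*(-3)^2 - 4*(-3)^3 - 27*(8)^2
  = -1728 + (-2048) + 144 + (108) + (-1728)
  = -5252.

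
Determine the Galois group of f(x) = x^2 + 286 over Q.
Gal(K/Q) = Z/2Z (cyclic of order 2)

x^2 + 286 is irreducible over Q since -286 is not a rational square. The splitting field Q(sqrt(-286)) has degree 2 over Q, and its unique nontrivial automorphism is sqrt(-286) ↦ -sqrt(-286). Hence Gal(Q(sqrt(-286))/Q) = Z/2Z.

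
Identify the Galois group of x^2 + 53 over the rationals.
Gal(K/Q) = Z/2Z (cyclic of order 2)

x^2 + 53 is irreducible over Q since -53 is not a rational square. The splitting field Q(sqrt(-53)) has degree 2 over Q, and its unique nontrivial automorphism is sqrt(-53) ↦ -sqrt(-53). Hence Gal(Q(sqrt(-53))/Q) = Z/2Z.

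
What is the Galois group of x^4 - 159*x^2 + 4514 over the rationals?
Gal(K/Q) = V_4 (Klein four-group, Z/2Z × Z/2Z)

f factors as (x^2 - 122)(x^2 - 37), so the splitting field is K = Q(sqrt(122), sqrt(37)). The elements 122, 37, 4514 are all non-squares in Q, so sqrt(122) and sqrt(37) generate independent quadratic extensions. Thus [K:Q] = 4 and Gal(K/Q) is generated by the two order-2 automorphisms sqrt(122) ↦ -sqrt(122) and sqrt(37) ↦ -sqrt(37), giving V_4.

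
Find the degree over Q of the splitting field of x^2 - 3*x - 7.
[K:Q] = 2

The discriminant of x^2 + (-3)*x + (-7) is b^2 - 4c = 9 - (-28) = 37. Since 37 is not a perfect square in Q, the polynomial is irreducible over Q. Its two roots generate a degree-2 extension, so [K:Q] = 2.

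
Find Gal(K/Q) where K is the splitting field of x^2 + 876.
Gal(K/Q) = Z/2Z (cyclic of order 2)

x^2 + 876 is irreducible over Q since -876 is not a rational square. The splitting field Q(sqrt(-876)) has degree 2 over Q, and its unique nontrivial automorphism is sqrt(-876) ↦ -sqrt(-876). Hence Gal(Q(sqrt(-876))/Q) = Z/2Z.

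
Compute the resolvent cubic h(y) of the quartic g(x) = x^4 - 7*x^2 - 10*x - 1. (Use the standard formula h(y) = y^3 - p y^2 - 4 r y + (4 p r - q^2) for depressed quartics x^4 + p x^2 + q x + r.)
h(y) = y^3 + 7*y^2 + 4*y - 72

Identify coefficients: p = -7, q = -10, r = -1.
Plug into h(y) = y^3 - p y^2 - 4 r y + (4 p r - q^2):
  h(y) = y^3 - (-7) y^2 - 4*(-1) y + (4*(-7)*(-1) - (-10)^2)
       = y^3 + (7) y^2 + (4) y + (-72).
Simplifying: h(y) = y^3 + 7*y^2 + 4*y - 72.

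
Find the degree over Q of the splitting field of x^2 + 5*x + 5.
[K:Q] = 2

The discriminant of x^2 + (5)*x + (5) is b^2 - 4c = 25 - (20) = 5. Since 5 is not a perfect square in Q, the polynomial is irreducible over Q. Its two roots generate a degree-2 extension, so [K:Q] = 2.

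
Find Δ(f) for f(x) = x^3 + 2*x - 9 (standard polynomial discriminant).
Δ = -2219

For a depressed cubic x^3 + p x + q the discriminant is Δ = -4 p^3 - 27 q^2 = -4*(2)^3 - 27*(-9)^2 = -32 - 2187 = -2219.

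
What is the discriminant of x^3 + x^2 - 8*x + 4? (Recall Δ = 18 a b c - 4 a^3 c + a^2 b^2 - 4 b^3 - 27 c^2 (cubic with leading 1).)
Δ = 1088

For x^3 + a x^2 + b x + c the discriminant is Δ = 18 a b c - 4 a^3 c + a^2 b^2 - 4 b^3 - 27 c^2.
Plug a = 1, b = -8, c = 4:
  18*(1)*(-8)*(4) - 4*(1)^3*(4) + (1)^2*(-8)^2 - 4*(-8)^3 - 27*(4)^2
  = -576 + (-16) + 64 + (2048) + (-432)
  = 1088.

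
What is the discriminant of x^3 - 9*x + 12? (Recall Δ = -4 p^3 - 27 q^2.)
Δ = -972

For a depressed cubic x^3 + p x + q the discriminant is Δ = -4 p^3 - 27 q^2 = -4*(-9)^3 - 27*(12)^2 = 2916 - 3888 = -972.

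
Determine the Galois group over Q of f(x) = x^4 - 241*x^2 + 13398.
Gal(K/Q) = V_4 (Klein four-group, Z/2Z × Z/2Z)

f factors as (x^2 - 154)(x^2 - 87), so the splitting field is K = Q(sqrt(154), sqrt(87)). The elements 154, 87, 13398 are all non-squares in Q, so sqrt(154) and sqrt(87) generate independent quadratic extensions. Thus [K:Q] = 4 and Gal(K/Q) is generated by the two order-2 automorphisms sqrt(154) ↦ -sqrt(154) and sqrt(87) ↦ -sqrt(87), giving V_4.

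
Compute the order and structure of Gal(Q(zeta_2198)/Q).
|Gal(Q(zeta_2198)/Q)| = phi(2198) = 936; group ≅ (Z/2198Z)^* ≅ Z/6Z × Z/156Z

The n-th cyclotomic polynomial Φ_2198(x) is the minimal polynomial of zeta_2198 over Q and has degree phi(2198) = 936. So Q(zeta_2198) is a degree-936 Galois extension with Galois group (Z/2198Z)^*. By CRT, (Z/2198Z)^* ≅ (Z/2Z)^* × (Z/7Z)^* × (Z/157Z)^*. Each prime-power unit group is (Z/2Z)^* ≅ trivial group (order 1); (Z/7Z)^* ≅ Z/6Z; (Z/157Z)^* ≅ Z/156Z. Hence Gal(Q(zeta_2198)/Q) ≅ Z/6Z × Z/156Z.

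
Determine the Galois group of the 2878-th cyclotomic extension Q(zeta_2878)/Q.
|Gal(Q(zeta_2878)/Q)| = phi(2878) = 1438; group ≅ (Z/2878Z)^* ≅ Z/1438Z

The n-th cyclotomic polynomial Φ_2878(x) is the minimal polynomial of zeta_2878 over Q and has degree phi(2878) = 1438. So Q(zeta_2878) is a degree-1438 Galois extension with Galois group (Z/2878Z)^*. By CRT, (Z/2878Z)^* ≅ (Z/2Z)^* × (Z/1439Z)^*. Each prime-power unit group is (Z/2Z)^* ≅ trivial group (order 1); (Z/1439Z)^* ≅ Z/1438Z. Hence Gal(Q(zeta_2878)/Q) ≅ Z/1438Z.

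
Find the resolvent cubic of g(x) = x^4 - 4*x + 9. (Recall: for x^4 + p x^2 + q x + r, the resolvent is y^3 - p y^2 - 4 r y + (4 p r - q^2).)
h(y) = y^3 - 36*y - 16

Identify coefficients: p = 0, q = -4, r = 9.
Plug into h(y) = y^3 - p y^2 - 4 r y + (4 p r - q^2):
  h(y) = y^3 - (0) y^2 - 4*(9) y + (4*(0)*(9) - (-4)^2)
       = y^3 + (0) y^2 + (-36) y + (-16).
Simplifying: h(y) = y^3 - 36*y - 16.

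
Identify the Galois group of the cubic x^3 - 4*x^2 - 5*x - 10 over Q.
Gal(K/Q) = S_3 (symmetric group of order 6)

Compute the discriminant of x^3 + (-4)*x^2 + (-5)*x + (-10): Δ = -7960. Since Δ is not a rational square, the Galois group is not contained in A_3; it must be the full S_3 (irreducibility of the cubic rules out anything smaller).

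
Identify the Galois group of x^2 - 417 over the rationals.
Gal(K/Q) = Z/2Z (cyclic of order 2)

x^2 - 417 is irreducible over Q since 417 is not a rational square. The splitting field Q(sqrt(417)) has degree 2 over Q, and its unique nontrivial automorphism is sqrt(417) ↦ -sqrt(417). Hence Gal(Q(sqrt(417))/Q) = Z/2Z.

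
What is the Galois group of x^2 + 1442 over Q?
Gal(K/Q) = Z/2Z (cyclic of order 2)

x^2 + 1442 is irreducible over Q since -1442 is not a rational square. The splitting field Q(sqrt(-1442)) has degree 2 over Q, and its unique nontrivial automorphism is sqrt(-1442) ↦ -sqrt(-1442). Hence Gal(Q(sqrt(-1442))/Q) = Z/2Z.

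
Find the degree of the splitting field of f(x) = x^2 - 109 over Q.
[K:Q] = 2

The polynomial x^2 - 109 is irreducible over Q since 109 is not a perfect square. Its splitting field is Q(sqrt(109)), which has degree 2 over Q.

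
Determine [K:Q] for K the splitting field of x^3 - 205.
[K:Q] = 6

x^3 - 205 has one real root r = 205^(1/3) and two complex roots r*zeta_3, r*zeta_3^2 where zeta_3 = e^(2*pi*i/3). The splitting field is Q(r, zeta_3). [Q(r):Q] = 3 and [Q(zeta_3):Q] = 2 with gcd = 1, so [Q(r, zeta_3):Q] = 3 * 2 = 6.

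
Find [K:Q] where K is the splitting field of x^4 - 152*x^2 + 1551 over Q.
[K:Q] = 4

f factors as (x^2 - 11)(x^2 - 141); the splitting field is K = Q(sqrt(11), sqrt(141)). Since 11, 141, and 1551 are all non-squares in Q, the three subfields Q(sqrt(11)), Q(sqrt(141)), Q(sqrt(1551)) are distinct degree-2 extensions, so [K:Q] = 4 (Klein four Galois group).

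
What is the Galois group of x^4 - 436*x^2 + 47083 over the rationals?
Gal(K/Q) = V_4 (Klein four-group, Z/2Z × Z/2Z)

f factors as (x^2 - 239)(x^2 - 197), so the splitting field is K = Q(sqrt(239), sqrt(197)). The elements 239, 197, 47083 are all non-squares in Q, so sqrt(239) and sqrt(197) generate independent quadratic extensions. Thus [K:Q] = 4 and Gal(K/Q) is generated by the two order-2 automorphisms sqrt(239) ↦ -sqrt(239) and sqrt(197) ↦ -sqrt(197), giving V_4.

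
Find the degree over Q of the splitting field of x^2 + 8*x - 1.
[K:Q] = 2

The discriminant of x^2 + (8)*x + (-1) is b^2 - 4c = 64 - (-4) = 68. Since 68 is not a perfect square in Q, the polynomial is irreducible over Q. Its two roots generate a degree-2 extension, so [K:Q] = 2.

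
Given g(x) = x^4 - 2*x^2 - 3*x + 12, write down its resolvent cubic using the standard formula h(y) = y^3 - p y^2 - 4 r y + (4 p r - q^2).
h(y) = y^3 + 2*y^2 - 48*y - 105

Identify coefficients: p = -2, q = -3, r = 12.
Plug into h(y) = y^3 - p y^2 - 4 r y + (4 p r - q^2):
  h(y) = y^3 - (-2) y^2 - 4*(12) y + (4*(-2)*(12) - (-3)^2)
       = y^3 + (2) y^2 + (-48) y + (-105).
Simplifying: h(y) = y^3 + 2*y^2 - 48*y - 105.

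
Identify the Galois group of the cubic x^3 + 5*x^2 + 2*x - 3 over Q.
Gal(K/Q) = S_3 (symmetric group of order 6)

Compute the discriminant of x^3 + (5)*x^2 + (2)*x + (-3): Δ = 785. Since Δ is not a rational square, the Galois group is not contained in A_3; it must be the full S_3 (irreducibility of the cubic rules out anything smaller).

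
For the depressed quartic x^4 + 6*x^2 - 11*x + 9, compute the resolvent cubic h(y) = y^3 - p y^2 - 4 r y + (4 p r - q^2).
h(y) = y^3 - 6*y^2 - 36*y + 95

Identify coefficients: p = 6, q = -11, r = 9.
Plug into h(y) = y^3 - p y^2 - 4 r y + (4 p r - q^2):
  h(y) = y^3 - (6) y^2 - 4*(9) y + (4*(6)*(9) - (-11)^2)
       = y^3 + (-6) y^2 + (-36) y + (95).
Simplifying: h(y) = y^3 - 6*y^2 - 36*y + 95.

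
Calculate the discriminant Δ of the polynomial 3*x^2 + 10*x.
Δ = 100

For a quadratic a x^2 + b x + c the discriminant is Δ = b^2 - 4ac = (10)^2 - 4*(3)*(0) = 100 - (0) = 100.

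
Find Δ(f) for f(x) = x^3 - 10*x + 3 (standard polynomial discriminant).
Δ = 3757

For a depressed cubic x^3 + p x + q the discriminant is Δ = -4 p^3 - 27 q^2 = -4*(-10)^3 - 27*(3)^2 = 4000 - 243 = 3757.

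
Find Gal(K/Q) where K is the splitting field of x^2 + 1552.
Gal(K/Q) = Z/2Z (cyclic of order 2)

x^2 + 1552 is irreducible over Q since -1552 is not a rational square. The splitting field Q(sqrt(-1552)) has degree 2 over Q, and its unique nontrivial automorphism is sqrt(-1552) ↦ -sqrt(-1552). Hence Gal(Q(sqrt(-1552))/Q) = Z/2Z.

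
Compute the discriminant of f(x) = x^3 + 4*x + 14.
Δ = -5548

For a depressed cubic x^3 + p x + q the discriminant is Δ = -4 p^3 - 27 q^2 = -4*(4)^3 - 27*(14)^2 = -256 - 5292 = -5548.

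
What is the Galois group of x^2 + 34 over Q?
Gal(K/Q) = Z/2Z (cyclic of order 2)

x^2 + 34 is irreducible over Q since -34 is not a rational square. The splitting field Q(sqrt(-34)) has degree 2 over Q, and its unique nontrivial automorphism is sqrt(-34) ↦ -sqrt(-34). Hence Gal(Q(sqrt(-34))/Q) = Z/2Z.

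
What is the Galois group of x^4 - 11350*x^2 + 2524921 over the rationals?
Gal(K/Q) = Z/2Z (cyclic of order 2)

f factors as (x^2 - 227)(x^2 - 11123), so the splitting field is K = Q(sqrt(227), sqrt(11123)). The squarefree part of 227 is 227 and the squarefree part of 11123 is also 227, so sqrt(227) and sqrt(11123) are both rational multiples of sqrt(227). Hence Q(sqrt(227)) = Q(sqrt(11123)) = Q(sqrt(227)), and the splitting field collapses to a single degree-2 extension with Galois group Z/2Z.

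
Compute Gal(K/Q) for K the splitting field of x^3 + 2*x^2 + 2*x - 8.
Gal(K/Q) = S_3 (symmetric group of order 6)

Compute the discriminant of x^3 + (2)*x^2 + (2)*x + (-8): Δ = -2064. Since Δ is not a rational square, the Galois group is not contained in A_3; it must be the full S_3 (irreducibility of the cubic rules out anything smaller).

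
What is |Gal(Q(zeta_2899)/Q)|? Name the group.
|Gal(Q(zeta_2899)/Q)| = phi(2899) = 2664; group ≅ (Z/2899Z)^* ≅ Z/12Z × Z/222Z

The n-th cyclotomic polynomial Φ_2899(x) is the minimal polynomial of zeta_2899 over Q and has degree phi(2899) = 2664. So Q(zeta_2899) is a degree-2664 Galois extension with Galois group (Z/2899Z)^*. By CRT, (Z/2899Z)^* ≅ (Z/13Z)^* × (Z/223Z)^*. Each prime-power unit group is (Z/13Z)^* ≅ Z/12Z; (Z/223Z)^* ≅ Z/222Z. Hence Gal(Q(zeta_2899)/Q) ≅ Z/12Z × Z/222Z.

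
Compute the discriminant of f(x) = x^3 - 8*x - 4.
Δ = 1616

For x^3 + a x^2 + b x + c the discriminant is Δ = 18 a b c - 4 a^3 c + a^2 b^2 - 4 b^3 - 27 c^2.
Plug a = 0, b = -8, c = -4:
  18*(0)*(-8)*(-4) - 4*(0)^3*(-4) + (0)^2*(-8)^2 - 4*(-8)^3 - 27*(-4)^2
  = 0 + (0) + 0 + (2048) + (-432)
  = 1616.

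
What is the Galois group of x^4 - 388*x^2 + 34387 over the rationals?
Gal(K/Q) = V_4 (Klein four-group, Z/2Z × Z/2Z)

f factors as (x^2 - 137)(x^2 - 251), so the splitting field is K = Q(sqrt(137), sqrt(251)). The elements 137, 251, 34387 are all non-squares in Q, so sqrt(137) and sqrt(251) generate independent quadratic extensions. Thus [K:Q] = 4 and Gal(K/Q) is generated by the two order-2 automorphisms sqrt(137) ↦ -sqrt(137) and sqrt(251) ↦ -sqrt(251), giving V_4.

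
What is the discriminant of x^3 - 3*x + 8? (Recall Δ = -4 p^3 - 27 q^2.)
Δ = -1620

For a depressed cubic x^3 + p x + q the discriminant is Δ = -4 p^3 - 27 q^2 = -4*(-3)^3 - 27*(8)^2 = 108 - 1728 = -1620.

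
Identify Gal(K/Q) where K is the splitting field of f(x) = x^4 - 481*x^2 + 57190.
Gal(K/Q) = V_4 (Klein four-group, Z/2Z × Z/2Z)

f factors as (x^2 - 266)(x^2 - 215), so the splitting field is K = Q(sqrt(266), sqrt(215)). The elements 266, 215, 57190 are all non-squares in Q, so sqrt(266) and sqrt(215) generate independent quadratic extensions. Thus [K:Q] = 4 and Gal(K/Q) is generated by the two order-2 automorphisms sqrt(266) ↦ -sqrt(266) and sqrt(215) ↦ -sqrt(215), giving V_4.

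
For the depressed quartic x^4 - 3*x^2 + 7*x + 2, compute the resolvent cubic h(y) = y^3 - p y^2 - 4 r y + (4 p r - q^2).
h(y) = y^3 + 3*y^2 - 8*y - 73

Identify coefficients: p = -3, q = 7, r = 2.
Plug into h(y) = y^3 - p y^2 - 4 r y + (4 p r - q^2):
  h(y) = y^3 - (-3) y^2 - 4*(2) y + (4*(-3)*(2) - (7)^2)
       = y^3 + (3) y^2 + (-8) y + (-73).
Simplifying: h(y) = y^3 + 3*y^2 - 8*y - 73.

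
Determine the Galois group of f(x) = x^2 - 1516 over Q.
Gal(K/Q) = Z/2Z (cyclic of order 2)

x^2 - 1516 is irreducible over Q since 1516 is not a rational square. The splitting field Q(sqrt(1516)) has degree 2 over Q, and its unique nontrivial automorphism is sqrt(1516) ↦ -sqrt(1516). Hence Gal(Q(sqrt(1516))/Q) = Z/2Z.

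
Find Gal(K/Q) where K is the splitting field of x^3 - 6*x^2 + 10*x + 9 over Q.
Gal(K/Q) = S_3 (symmetric group of order 6)

Compute the discriminant of x^3 + (-6)*x^2 + (10)*x + (9): Δ = -4531. Since Δ is not a rational square, the Galois group is not contained in A_3; it must be the full S_3 (irreducibility of the cubic rules out anything smaller).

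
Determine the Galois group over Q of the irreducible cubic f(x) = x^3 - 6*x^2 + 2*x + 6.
Gal(K/Q) = S_3 (symmetric group of order 6)

Compute the discriminant of x^3 + (-6)*x^2 + (2)*x + (6): Δ = 3028. Since Δ is not a rational square, the Galois group is not contained in A_3; it must be the full S_3 (irreducibility of the cubic rules out anything smaller).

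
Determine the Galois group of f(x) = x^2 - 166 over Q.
Gal(K/Q) = Z/2Z (cyclic of order 2)

x^2 - 166 is irreducible over Q since 166 is not a rational square. The splitting field Q(sqrt(166)) has degree 2 over Q, and its unique nontrivial automorphism is sqrt(166) ↦ -sqrt(166). Hence Gal(Q(sqrt(166))/Q) = Z/2Z.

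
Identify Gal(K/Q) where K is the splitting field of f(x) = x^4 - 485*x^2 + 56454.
Gal(K/Q) = V_4 (Klein four-group, Z/2Z × Z/2Z)

f factors as (x^2 - 291)(x^2 - 194), so the splitting field is K = Q(sqrt(291), sqrt(194)). The elements 291, 194, 56454 are all non-squares in Q, so sqrt(291) and sqrt(194) generate independent quadratic extensions. Thus [K:Q] = 4 and Gal(K/Q) is generated by the two order-2 automorphisms sqrt(291) ↦ -sqrt(291) and sqrt(194) ↦ -sqrt(194), giving V_4.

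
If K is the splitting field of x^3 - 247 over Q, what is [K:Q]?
[K:Q] = 6

x^3 - 247 has one real root r = 247^(1/3) and two complex roots r*zeta_3, r*zeta_3^2 where zeta_3 = e^(2*pi*i/3). The splitting field is Q(r, zeta_3). [Q(r):Q] = 3 and [Q(zeta_3):Q] = 2 with gcd = 1, so [Q(r, zeta_3):Q] = 3 * 2 = 6.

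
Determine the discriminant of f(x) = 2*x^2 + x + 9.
Δ = -71

For a quadratic a x^2 + b x + c the discriminant is Δ = b^2 - 4ac = (1)^2 - 4*(2)*(9) = 1 - (72) = -71.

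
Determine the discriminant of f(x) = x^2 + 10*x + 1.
Δ = 96

For a quadratic a x^2 + b x + c the discriminant is Δ = b^2 - 4ac = (10)^2 - 4*(1)*(1) = 100 - (4) = 96.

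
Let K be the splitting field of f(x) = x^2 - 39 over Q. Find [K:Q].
[K:Q] = 2

The polynomial x^2 - 39 is irreducible over Q since 39 is not a perfect square. Its splitting field is Q(sqrt(39)), which has degree 2 over Q.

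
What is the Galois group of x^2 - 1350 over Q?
Gal(K/Q) = Z/2Z (cyclic of order 2)

x^2 - 1350 is irreducible over Q since 1350 is not a rational square. The splitting field Q(sqrt(1350)) has degree 2 over Q, and its unique nontrivial automorphism is sqrt(1350) ↦ -sqrt(1350). Hence Gal(Q(sqrt(1350))/Q) = Z/2Z.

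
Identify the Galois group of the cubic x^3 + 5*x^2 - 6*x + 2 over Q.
Gal(K/Q) = S_3 (symmetric group of order 6)

Compute the discriminant of x^3 + (5)*x^2 + (-6)*x + (2): Δ = -424. Since Δ is not a rational square, the Galois group is not contained in A_3; it must be the full S_3 (irreducibility of the cubic rules out anything smaller).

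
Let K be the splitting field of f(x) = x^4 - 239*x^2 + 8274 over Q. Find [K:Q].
[K:Q] = 4

f factors as (x^2 - 197)(x^2 - 42); the splitting field is K = Q(sqrt(197), sqrt(42)). Since 197, 42, and 8274 are all non-squares in Q, the three subfields Q(sqrt(197)), Q(sqrt(42)), Q(sqrt(8274)) are distinct degree-2 extensions, so [K:Q] = 4 (Klein four Galois group).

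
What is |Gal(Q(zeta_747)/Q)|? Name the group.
|Gal(Q(zeta_747)/Q)| = phi(747) = 492; group ≅ (Z/747Z)^* ≅ Z/6Z × Z/82Z

The n-th cyclotomic polynomial Φ_747(x) is the minimal polynomial of zeta_747 over Q and has degree phi(747) = 492. So Q(zeta_747) is a degree-492 Galois extension with Galois group (Z/747Z)^*. By CRT, (Z/747Z)^* ≅ (Z/9Z)^* × (Z/83Z)^*. Each prime-power unit group is (Z/9Z)^* ≅ Z/6Z; (Z/83Z)^* ≅ Z/82Z. Hence Gal(Q(zeta_747)/Q) ≅ Z/6Z × Z/82Z.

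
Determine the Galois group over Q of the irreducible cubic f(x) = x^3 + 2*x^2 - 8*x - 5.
Gal(K/Q) = S_3 (symmetric group of order 6)

Compute the discriminant of x^3 + (2)*x^2 + (-8)*x + (-5): Δ = 3229. Since Δ is not a rational square, the Galois group is not contained in A_3; it must be the full S_3 (irreducibility of the cubic rules out anything smaller).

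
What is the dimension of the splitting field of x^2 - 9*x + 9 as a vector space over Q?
[K:Q] = 2

The discriminant of x^2 + (-9)*x + (9) is b^2 - 4c = 81 - (36) = 45. Since 45 is not a perfect square in Q, the polynomial is irreducible over Q. Its two roots generate a degree-2 extension, so [K:Q] = 2.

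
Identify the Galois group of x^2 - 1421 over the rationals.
Gal(K/Q) = Z/2Z (cyclic of order 2)

x^2 - 1421 is irreducible over Q since 1421 is not a rational square. The splitting field Q(sqrt(1421)) has degree 2 over Q, and its unique nontrivial automorphism is sqrt(1421) ↦ -sqrt(1421). Hence Gal(Q(sqrt(1421))/Q) = Z/2Z.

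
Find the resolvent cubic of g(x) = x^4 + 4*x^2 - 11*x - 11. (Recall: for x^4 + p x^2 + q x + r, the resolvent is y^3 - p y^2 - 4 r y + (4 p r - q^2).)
h(y) = y^3 - 4*y^2 + 44*y - 297

Identify coefficients: p = 4, q = -11, r = -11.
Plug into h(y) = y^3 - p y^2 - 4 r y + (4 p r - q^2):
  h(y) = y^3 - (4) y^2 - 4*(-11) y + (4*(4)*(-11) - (-11)^2)
       = y^3 + (-4) y^2 + (44) y + (-297).
Simplifying: h(y) = y^3 - 4*y^2 + 44*y - 297.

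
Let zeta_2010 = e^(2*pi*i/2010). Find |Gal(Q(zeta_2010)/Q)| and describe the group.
|Gal(Q(zeta_2010)/Q)| = phi(2010) = 528; group ≅ (Z/2010Z)^* ≅ Z/2Z × Z/4Z × Z/66Z

The n-th cyclotomic polynomial Φ_2010(x) is the minimal polynomial of zeta_2010 over Q and has degree phi(2010) = 528. So Q(zeta_2010) is a degree-528 Galois extension with Galois group (Z/2010Z)^*. By CRT, (Z/2010Z)^* ≅ (Z/2Z)^* × (Z/3Z)^* × (Z/5Z)^* × (Z/67Z)^*. Each prime-power unit group is (Z/2Z)^* ≅ trivial group (order 1); (Z/3Z)^* ≅ Z/2Z; (Z/5Z)^* ≅ Z/4Z; (Z/67Z)^* ≅ Z/66Z. Hence Gal(Q(zeta_2010)/Q) ≅ Z/2Z × Z/4Z × Z/66Z.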